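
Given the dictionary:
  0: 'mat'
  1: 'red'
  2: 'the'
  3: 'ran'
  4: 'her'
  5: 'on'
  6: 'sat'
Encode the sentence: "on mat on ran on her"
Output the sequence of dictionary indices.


Look up each word in the dictionary:
  'on' -> 5
  'mat' -> 0
  'on' -> 5
  'ran' -> 3
  'on' -> 5
  'her' -> 4

Encoded: [5, 0, 5, 3, 5, 4]


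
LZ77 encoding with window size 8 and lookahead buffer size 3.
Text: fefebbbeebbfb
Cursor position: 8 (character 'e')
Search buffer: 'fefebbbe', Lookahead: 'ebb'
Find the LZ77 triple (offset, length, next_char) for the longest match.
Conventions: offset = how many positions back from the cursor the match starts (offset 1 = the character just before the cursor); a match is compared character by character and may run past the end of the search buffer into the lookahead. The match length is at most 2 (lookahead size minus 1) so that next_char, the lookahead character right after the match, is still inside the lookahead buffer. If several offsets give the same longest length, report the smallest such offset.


Try each offset into the search buffer:
  offset=1 (pos 7, char 'e'): match length 1
  offset=2 (pos 6, char 'b'): match length 0
  offset=3 (pos 5, char 'b'): match length 0
  offset=4 (pos 4, char 'b'): match length 0
  offset=5 (pos 3, char 'e'): match length 2
  offset=6 (pos 2, char 'f'): match length 0
  offset=7 (pos 1, char 'e'): match length 1
  offset=8 (pos 0, char 'f'): match length 0
Longest match has length 2 at offset 5.
next_char = character at position 8 + 2 = 10 -> 'b'

Best match: offset=5, length=2 (matching 'eb' starting at position 3)
LZ77 triple: (5, 2, 'b')


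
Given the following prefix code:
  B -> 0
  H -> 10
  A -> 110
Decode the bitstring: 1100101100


Decoding step by step:
Bits 110 -> A
Bits 0 -> B
Bits 10 -> H
Bits 110 -> A
Bits 0 -> B


Decoded message: ABHAB


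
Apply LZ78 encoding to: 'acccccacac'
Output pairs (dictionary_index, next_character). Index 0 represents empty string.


LZ78 encoding steps:
Dictionary: {0: ''}
Step 1: w='' (idx 0), next='a' -> output (0, 'a'), add 'a' as idx 1
Step 2: w='' (idx 0), next='c' -> output (0, 'c'), add 'c' as idx 2
Step 3: w='c' (idx 2), next='c' -> output (2, 'c'), add 'cc' as idx 3
Step 4: w='cc' (idx 3), next='a' -> output (3, 'a'), add 'cca' as idx 4
Step 5: w='c' (idx 2), next='a' -> output (2, 'a'), add 'ca' as idx 5
Step 6: w='c' (idx 2), end of input -> output (2, '')


Encoded: [(0, 'a'), (0, 'c'), (2, 'c'), (3, 'a'), (2, 'a'), (2, '')]


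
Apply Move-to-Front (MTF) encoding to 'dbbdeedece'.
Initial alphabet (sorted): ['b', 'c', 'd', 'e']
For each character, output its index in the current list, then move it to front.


MTF encoding:
'd': index 2 in ['b', 'c', 'd', 'e'] -> ['d', 'b', 'c', 'e']
'b': index 1 in ['d', 'b', 'c', 'e'] -> ['b', 'd', 'c', 'e']
'b': index 0 in ['b', 'd', 'c', 'e'] -> ['b', 'd', 'c', 'e']
'd': index 1 in ['b', 'd', 'c', 'e'] -> ['d', 'b', 'c', 'e']
'e': index 3 in ['d', 'b', 'c', 'e'] -> ['e', 'd', 'b', 'c']
'e': index 0 in ['e', 'd', 'b', 'c'] -> ['e', 'd', 'b', 'c']
'd': index 1 in ['e', 'd', 'b', 'c'] -> ['d', 'e', 'b', 'c']
'e': index 1 in ['d', 'e', 'b', 'c'] -> ['e', 'd', 'b', 'c']
'c': index 3 in ['e', 'd', 'b', 'c'] -> ['c', 'e', 'd', 'b']
'e': index 1 in ['c', 'e', 'd', 'b'] -> ['e', 'c', 'd', 'b']


Output: [2, 1, 0, 1, 3, 0, 1, 1, 3, 1]


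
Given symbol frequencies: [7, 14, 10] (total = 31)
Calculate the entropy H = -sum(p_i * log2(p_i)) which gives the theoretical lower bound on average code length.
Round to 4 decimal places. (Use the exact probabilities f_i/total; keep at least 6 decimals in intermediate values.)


Per-symbol terms -p_i * log2(p_i) with p_i = f_i/31:
  p = 7/31 = 0.225806: log2(p) = -2.146841, -p*log2(p) = 0.484771
  p = 14/31 = 0.451613: log2(p) = -1.146841, -p*log2(p) = 0.517928
  p = 10/31 = 0.322581: log2(p) = -1.632268, -p*log2(p) = 0.526538
H = 0.484771 + 0.517928 + 0.526538 = 1.529237

H = 1.5292 bits/symbol


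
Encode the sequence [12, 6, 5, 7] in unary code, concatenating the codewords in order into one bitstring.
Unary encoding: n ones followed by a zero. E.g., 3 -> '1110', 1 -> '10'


Encode each number as n ones followed by a terminating 0:
  12 -> 1111111111110 (13 bits)
  6 -> 1111110 (7 bits)
  5 -> 111110 (6 bits)
  7 -> 11111110 (8 bits)
Total length = 13 + 7 + 6 + 8 = 34 bits.

Unary([12, 6, 5, 7]) = 1111111111110111111011111011111110 (34 bits)


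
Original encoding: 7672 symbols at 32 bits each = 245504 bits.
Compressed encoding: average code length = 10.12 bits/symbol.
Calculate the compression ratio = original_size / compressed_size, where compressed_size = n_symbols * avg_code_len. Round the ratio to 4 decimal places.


original_size = n_symbols * orig_bits = 7672 * 32 = 245504 bits
compressed_size = n_symbols * avg_code_len = 7672 * 10.12 = 77640.64 bits
ratio = original_size / compressed_size = 245504 / 77640.64 = 3.1621

Compression ratio = 3.1621


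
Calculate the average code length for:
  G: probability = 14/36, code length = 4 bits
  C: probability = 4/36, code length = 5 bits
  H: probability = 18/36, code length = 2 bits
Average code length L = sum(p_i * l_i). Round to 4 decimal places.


Weighted contributions p_i * l_i:
  G: (14/36) * 4 = 56/36
  C: (4/36) * 5 = 20/36
  H: (18/36) * 2 = 36/36
Sum = (56 + 20 + 36)/36 = 112/36

L = 112/36 = 3.1111 bits/symbol


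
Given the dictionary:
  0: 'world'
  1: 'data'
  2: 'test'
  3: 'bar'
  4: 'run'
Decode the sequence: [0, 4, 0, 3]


Look up each index in the dictionary:
  0 -> 'world'
  4 -> 'run'
  0 -> 'world'
  3 -> 'bar'

Decoded: "world run world bar"


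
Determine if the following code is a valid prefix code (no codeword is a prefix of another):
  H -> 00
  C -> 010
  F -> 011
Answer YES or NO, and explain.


Checking each pair (does one codeword prefix another?):
  H='00' vs C='010': no prefix
  H='00' vs F='011': no prefix
  C='010' vs H='00': no prefix
  C='010' vs F='011': no prefix
  F='011' vs H='00': no prefix
  F='011' vs C='010': no prefix
No violation found over all pairs.

YES -- this is a valid prefix code. No codeword is a prefix of any other codeword.


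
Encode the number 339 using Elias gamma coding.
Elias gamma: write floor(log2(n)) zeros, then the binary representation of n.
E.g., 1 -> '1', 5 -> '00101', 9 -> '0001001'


num_bits = floor(log2(339)) + 1 = 9
leading_zeros = num_bits - 1 = 8
binary(339) = 101010011

Elias gamma(339) = '00000000' + '101010011' = 00000000101010011 (17 bits)


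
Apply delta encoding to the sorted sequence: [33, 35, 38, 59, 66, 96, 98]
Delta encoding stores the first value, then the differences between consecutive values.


First value: 33
Deltas:
  35 - 33 = 2
  38 - 35 = 3
  59 - 38 = 21
  66 - 59 = 7
  96 - 66 = 30
  98 - 96 = 2


Delta encoded: [33, 2, 3, 21, 7, 30, 2]


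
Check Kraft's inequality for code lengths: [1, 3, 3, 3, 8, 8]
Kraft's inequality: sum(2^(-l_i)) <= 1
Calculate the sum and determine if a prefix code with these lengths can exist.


Sum = 2^(-1) + 2^(-3) + 2^(-3) + 2^(-3) + 2^(-8) + 2^(-8)
    = 0.5 + 0.125 + 0.125 + 0.125 + 0.00390625 + 0.00390625
    = 226/256 = 0.8828125
Since 0.8828125 <= 1, Kraft's inequality IS satisfied.
A prefix code with these lengths CAN exist.

Kraft sum = 0.8828125. Satisfied.


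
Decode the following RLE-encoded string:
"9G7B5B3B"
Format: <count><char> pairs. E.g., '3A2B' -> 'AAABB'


Expanding each <count><char> pair:
  9G -> 'GGGGGGGGG'
  7B -> 'BBBBBBB'
  5B -> 'BBBBB'
  3B -> 'BBB'

Decoded = GGGGGGGGGBBBBBBBBBBBBBBB


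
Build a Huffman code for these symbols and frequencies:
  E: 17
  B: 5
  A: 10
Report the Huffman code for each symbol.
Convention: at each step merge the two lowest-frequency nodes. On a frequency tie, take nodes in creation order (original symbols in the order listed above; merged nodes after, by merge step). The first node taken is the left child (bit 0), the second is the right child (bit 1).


Huffman tree construction:
Step 1: Merge B(5) + A(10) = 15
Step 2: Merge (B+A)(15) + E(17) = 32
Read each symbol's code off the tree from the root (left child = 0, right child = 1).

Codes:
  E: 1 (length 1)
  B: 00 (length 2)
  A: 01 (length 2)
Average code length: 47/32 = 1.4688 bits/symbol


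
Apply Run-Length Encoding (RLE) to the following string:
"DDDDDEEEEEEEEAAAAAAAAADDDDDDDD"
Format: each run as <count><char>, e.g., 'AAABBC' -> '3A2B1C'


Scanning runs left to right:
  i=0: run of 'D' x 5 -> '5D'
  i=5: run of 'E' x 8 -> '8E'
  i=13: run of 'A' x 9 -> '9A'
  i=22: run of 'D' x 8 -> '8D'

RLE = 5D8E9A8D


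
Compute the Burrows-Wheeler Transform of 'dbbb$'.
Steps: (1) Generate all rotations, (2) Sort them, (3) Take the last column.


Rotations (sorted):
  0: $dbbb -> last char: b
  1: b$dbb -> last char: b
  2: bb$db -> last char: b
  3: bbb$d -> last char: d
  4: dbbb$ -> last char: $


BWT = bbbd$


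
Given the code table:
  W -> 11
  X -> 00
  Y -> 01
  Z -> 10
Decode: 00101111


Decoding:
00 -> X
10 -> Z
11 -> W
11 -> W


Result: XZWW


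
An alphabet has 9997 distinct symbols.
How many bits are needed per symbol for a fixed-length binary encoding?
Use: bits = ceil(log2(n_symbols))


log2(9997) = 13.2873
Bracket: 2^13 = 8192 < 9997 <= 2^14 = 16384
So ceil(log2(9997)) = 14

bits = ceil(log2(9997)) = ceil(13.2873) = 14 bits


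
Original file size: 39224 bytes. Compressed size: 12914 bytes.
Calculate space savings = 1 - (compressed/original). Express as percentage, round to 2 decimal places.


ratio = compressed/original = 12914/39224 = 0.329237
savings = 1 - ratio = 1 - 0.329237 = 0.670763
as a percentage: 0.670763 * 100 = 67.08%

Space savings = 1 - 12914/39224 = 67.08%


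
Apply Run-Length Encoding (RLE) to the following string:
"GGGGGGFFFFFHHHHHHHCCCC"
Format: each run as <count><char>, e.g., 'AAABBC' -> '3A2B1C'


Scanning runs left to right:
  i=0: run of 'G' x 6 -> '6G'
  i=6: run of 'F' x 5 -> '5F'
  i=11: run of 'H' x 7 -> '7H'
  i=18: run of 'C' x 4 -> '4C'

RLE = 6G5F7H4C


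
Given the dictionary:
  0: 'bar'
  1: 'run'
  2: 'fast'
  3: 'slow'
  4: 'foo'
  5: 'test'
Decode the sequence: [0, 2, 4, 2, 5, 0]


Look up each index in the dictionary:
  0 -> 'bar'
  2 -> 'fast'
  4 -> 'foo'
  2 -> 'fast'
  5 -> 'test'
  0 -> 'bar'

Decoded: "bar fast foo fast test bar"


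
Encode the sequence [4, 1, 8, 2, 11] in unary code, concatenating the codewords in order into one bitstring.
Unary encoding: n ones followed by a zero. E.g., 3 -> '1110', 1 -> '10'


Encode each number as n ones followed by a terminating 0:
  4 -> 11110 (5 bits)
  1 -> 10 (2 bits)
  8 -> 111111110 (9 bits)
  2 -> 110 (3 bits)
  11 -> 111111111110 (12 bits)
Total length = 5 + 2 + 9 + 3 + 12 = 31 bits.

Unary([4, 1, 8, 2, 11]) = 1111010111111110110111111111110 (31 bits)


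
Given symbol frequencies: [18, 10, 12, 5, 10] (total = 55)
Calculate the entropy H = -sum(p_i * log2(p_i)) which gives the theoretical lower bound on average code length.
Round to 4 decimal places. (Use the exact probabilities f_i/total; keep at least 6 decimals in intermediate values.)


Per-symbol terms -p_i * log2(p_i) with p_i = f_i/55:
  p = 18/55 = 0.327273: log2(p) = -1.611435, -p*log2(p) = 0.527379
  p = 10/55 = 0.181818: log2(p) = -2.459432, -p*log2(p) = 0.447169
  p = 12/55 = 0.218182: log2(p) = -2.196397, -p*log2(p) = 0.479214
  p = 5/55 = 0.090909: log2(p) = -3.459432, -p*log2(p) = 0.314494
  p = 10/55 = 0.181818: log2(p) = -2.459432, -p*log2(p) = 0.447169
H = 0.527379 + 0.447169 + 0.479214 + 0.314494 + 0.447169 = 2.215425

H = 2.2154 bits/symbol


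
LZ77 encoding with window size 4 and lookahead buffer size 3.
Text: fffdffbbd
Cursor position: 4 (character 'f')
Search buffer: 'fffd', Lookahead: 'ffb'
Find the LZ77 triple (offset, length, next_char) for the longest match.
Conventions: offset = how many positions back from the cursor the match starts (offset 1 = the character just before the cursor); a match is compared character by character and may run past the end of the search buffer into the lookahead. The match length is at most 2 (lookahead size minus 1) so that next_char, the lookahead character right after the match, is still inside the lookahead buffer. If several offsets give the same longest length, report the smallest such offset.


Try each offset into the search buffer:
  offset=1 (pos 3, char 'd'): match length 0
  offset=2 (pos 2, char 'f'): match length 1
  offset=3 (pos 1, char 'f'): match length 2
  offset=4 (pos 0, char 'f'): match length 2
Longest match has length 2, found at offsets 3, 4; take the smallest, offset 3.
next_char = character at position 4 + 2 = 6 -> 'b'

Best match: offset=3, length=2 (matching 'ff' starting at position 1)
LZ77 triple: (3, 2, 'b')


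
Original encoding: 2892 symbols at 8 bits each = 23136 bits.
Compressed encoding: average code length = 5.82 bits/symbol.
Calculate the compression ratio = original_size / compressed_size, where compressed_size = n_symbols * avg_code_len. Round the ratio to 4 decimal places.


original_size = n_symbols * orig_bits = 2892 * 8 = 23136 bits
compressed_size = n_symbols * avg_code_len = 2892 * 5.82 = 16831.44 bits
ratio = original_size / compressed_size = 23136 / 16831.44 = 1.3746

Compression ratio = 1.3746


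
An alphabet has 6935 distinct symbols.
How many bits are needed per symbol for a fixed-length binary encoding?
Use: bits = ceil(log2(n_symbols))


log2(6935) = 12.7597
Bracket: 2^12 = 4096 < 6935 <= 2^13 = 8192
So ceil(log2(6935)) = 13

bits = ceil(log2(6935)) = ceil(12.7597) = 13 bits


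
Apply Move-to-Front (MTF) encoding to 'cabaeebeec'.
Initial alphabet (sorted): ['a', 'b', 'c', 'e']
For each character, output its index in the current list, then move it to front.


MTF encoding:
'c': index 2 in ['a', 'b', 'c', 'e'] -> ['c', 'a', 'b', 'e']
'a': index 1 in ['c', 'a', 'b', 'e'] -> ['a', 'c', 'b', 'e']
'b': index 2 in ['a', 'c', 'b', 'e'] -> ['b', 'a', 'c', 'e']
'a': index 1 in ['b', 'a', 'c', 'e'] -> ['a', 'b', 'c', 'e']
'e': index 3 in ['a', 'b', 'c', 'e'] -> ['e', 'a', 'b', 'c']
'e': index 0 in ['e', 'a', 'b', 'c'] -> ['e', 'a', 'b', 'c']
'b': index 2 in ['e', 'a', 'b', 'c'] -> ['b', 'e', 'a', 'c']
'e': index 1 in ['b', 'e', 'a', 'c'] -> ['e', 'b', 'a', 'c']
'e': index 0 in ['e', 'b', 'a', 'c'] -> ['e', 'b', 'a', 'c']
'c': index 3 in ['e', 'b', 'a', 'c'] -> ['c', 'e', 'b', 'a']


Output: [2, 1, 2, 1, 3, 0, 2, 1, 0, 3]


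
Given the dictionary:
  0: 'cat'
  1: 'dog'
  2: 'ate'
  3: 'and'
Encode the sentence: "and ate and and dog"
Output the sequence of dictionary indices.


Look up each word in the dictionary:
  'and' -> 3
  'ate' -> 2
  'and' -> 3
  'and' -> 3
  'dog' -> 1

Encoded: [3, 2, 3, 3, 1]


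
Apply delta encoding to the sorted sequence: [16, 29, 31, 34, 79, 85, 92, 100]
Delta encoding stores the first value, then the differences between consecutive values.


First value: 16
Deltas:
  29 - 16 = 13
  31 - 29 = 2
  34 - 31 = 3
  79 - 34 = 45
  85 - 79 = 6
  92 - 85 = 7
  100 - 92 = 8


Delta encoded: [16, 13, 2, 3, 45, 6, 7, 8]


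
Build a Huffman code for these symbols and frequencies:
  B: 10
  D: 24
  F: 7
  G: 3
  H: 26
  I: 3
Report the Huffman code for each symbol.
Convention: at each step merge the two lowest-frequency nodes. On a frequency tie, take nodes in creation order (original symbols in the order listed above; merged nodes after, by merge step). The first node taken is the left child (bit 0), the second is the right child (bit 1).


Huffman tree construction:
Step 1: Merge G(3) + I(3) = 6
Step 2: Merge (G+I)(6) + F(7) = 13
Step 3: Merge B(10) + ((G+I)+F)(13) = 23
Step 4: Merge (B+((G+I)+F))(23) + D(24) = 47
Step 5: Merge H(26) + ((B+((G+I)+F))+D)(47) = 73
Read each symbol's code off the tree from the root (left child = 0, right child = 1).

Codes:
  B: 100 (length 3)
  D: 11 (length 2)
  F: 1011 (length 4)
  G: 10100 (length 5)
  H: 0 (length 1)
  I: 10101 (length 5)
Average code length: 162/73 = 2.2192 bits/symbol


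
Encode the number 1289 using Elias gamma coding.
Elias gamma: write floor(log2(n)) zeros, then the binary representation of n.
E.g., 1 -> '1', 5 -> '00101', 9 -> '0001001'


num_bits = floor(log2(1289)) + 1 = 11
leading_zeros = num_bits - 1 = 10
binary(1289) = 10100001001

Elias gamma(1289) = '0000000000' + '10100001001' = 000000000010100001001 (21 bits)


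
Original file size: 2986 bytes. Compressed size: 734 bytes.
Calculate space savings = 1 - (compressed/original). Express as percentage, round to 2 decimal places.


ratio = compressed/original = 734/2986 = 0.245814
savings = 1 - ratio = 1 - 0.245814 = 0.754186
as a percentage: 0.754186 * 100 = 75.42%

Space savings = 1 - 734/2986 = 75.42%


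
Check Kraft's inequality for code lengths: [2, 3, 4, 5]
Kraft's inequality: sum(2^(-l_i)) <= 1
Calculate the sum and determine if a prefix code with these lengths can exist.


Sum = 2^(-2) + 2^(-3) + 2^(-4) + 2^(-5)
    = 0.25 + 0.125 + 0.0625 + 0.03125
    = 15/32 = 0.46875
Since 0.46875 <= 1, Kraft's inequality IS satisfied.
A prefix code with these lengths CAN exist.

Kraft sum = 0.46875. Satisfied.


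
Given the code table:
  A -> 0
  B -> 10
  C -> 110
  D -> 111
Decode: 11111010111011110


Decoding:
111 -> D
110 -> C
10 -> B
111 -> D
0 -> A
111 -> D
10 -> B


Result: DCBDADB


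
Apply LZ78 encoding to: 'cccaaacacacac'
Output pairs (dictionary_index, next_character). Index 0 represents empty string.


LZ78 encoding steps:
Dictionary: {0: ''}
Step 1: w='' (idx 0), next='c' -> output (0, 'c'), add 'c' as idx 1
Step 2: w='c' (idx 1), next='c' -> output (1, 'c'), add 'cc' as idx 2
Step 3: w='' (idx 0), next='a' -> output (0, 'a'), add 'a' as idx 3
Step 4: w='a' (idx 3), next='a' -> output (3, 'a'), add 'aa' as idx 4
Step 5: w='c' (idx 1), next='a' -> output (1, 'a'), add 'ca' as idx 5
Step 6: w='ca' (idx 5), next='c' -> output (5, 'c'), add 'cac' as idx 6
Step 7: w='a' (idx 3), next='c' -> output (3, 'c'), add 'ac' as idx 7


Encoded: [(0, 'c'), (1, 'c'), (0, 'a'), (3, 'a'), (1, 'a'), (5, 'c'), (3, 'c')]


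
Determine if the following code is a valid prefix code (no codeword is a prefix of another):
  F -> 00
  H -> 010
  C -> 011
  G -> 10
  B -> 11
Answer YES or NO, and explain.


Checking each pair (does one codeword prefix another?):
  F='00' vs H='010': no prefix
  F='00' vs C='011': no prefix
  F='00' vs G='10': no prefix
  F='00' vs B='11': no prefix
  H='010' vs F='00': no prefix
  H='010' vs C='011': no prefix
  H='010' vs G='10': no prefix
  H='010' vs B='11': no prefix
  C='011' vs F='00': no prefix
  C='011' vs H='010': no prefix
  C='011' vs G='10': no prefix
  C='011' vs B='11': no prefix
  G='10' vs F='00': no prefix
  G='10' vs H='010': no prefix
  G='10' vs C='011': no prefix
  G='10' vs B='11': no prefix
  B='11' vs F='00': no prefix
  B='11' vs H='010': no prefix
  B='11' vs C='011': no prefix
  B='11' vs G='10': no prefix
No violation found over all pairs.

YES -- this is a valid prefix code. No codeword is a prefix of any other codeword.


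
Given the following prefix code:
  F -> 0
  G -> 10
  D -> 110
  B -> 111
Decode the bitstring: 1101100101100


Decoding step by step:
Bits 110 -> D
Bits 110 -> D
Bits 0 -> F
Bits 10 -> G
Bits 110 -> D
Bits 0 -> F


Decoded message: DDFGDF


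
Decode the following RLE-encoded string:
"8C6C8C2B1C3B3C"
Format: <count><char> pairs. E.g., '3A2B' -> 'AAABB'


Expanding each <count><char> pair:
  8C -> 'CCCCCCCC'
  6C -> 'CCCCCC'
  8C -> 'CCCCCCCC'
  2B -> 'BB'
  1C -> 'C'
  3B -> 'BBB'
  3C -> 'CCC'

Decoded = CCCCCCCCCCCCCCCCCCCCCCBBCBBBCCC


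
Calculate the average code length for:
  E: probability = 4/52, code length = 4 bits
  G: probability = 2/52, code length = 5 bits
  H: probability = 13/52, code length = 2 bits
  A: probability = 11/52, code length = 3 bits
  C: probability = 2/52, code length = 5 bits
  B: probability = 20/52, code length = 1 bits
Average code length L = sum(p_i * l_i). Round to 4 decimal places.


Weighted contributions p_i * l_i:
  E: (4/52) * 4 = 16/52
  G: (2/52) * 5 = 10/52
  H: (13/52) * 2 = 26/52
  A: (11/52) * 3 = 33/52
  C: (2/52) * 5 = 10/52
  B: (20/52) * 1 = 20/52
Sum = (16 + 10 + 26 + 33 + 10 + 20)/52 = 115/52

L = 115/52 = 2.2115 bits/symbol


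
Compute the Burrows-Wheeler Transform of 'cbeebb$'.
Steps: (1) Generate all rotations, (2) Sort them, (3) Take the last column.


Rotations (sorted):
  0: $cbeebb -> last char: b
  1: b$cbeeb -> last char: b
  2: bb$cbee -> last char: e
  3: beebb$c -> last char: c
  4: cbeebb$ -> last char: $
  5: ebb$cbe -> last char: e
  6: eebb$cb -> last char: b


BWT = bbec$eb


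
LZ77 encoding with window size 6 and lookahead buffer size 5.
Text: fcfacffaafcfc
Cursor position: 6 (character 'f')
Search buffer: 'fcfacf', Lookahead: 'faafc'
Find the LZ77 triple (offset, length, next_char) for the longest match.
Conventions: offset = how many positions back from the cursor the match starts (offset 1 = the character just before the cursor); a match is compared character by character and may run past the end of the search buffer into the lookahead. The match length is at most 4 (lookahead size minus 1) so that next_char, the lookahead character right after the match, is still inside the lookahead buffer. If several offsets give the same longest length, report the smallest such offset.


Try each offset into the search buffer:
  offset=1 (pos 5, char 'f'): match length 1
  offset=2 (pos 4, char 'c'): match length 0
  offset=3 (pos 3, char 'a'): match length 0
  offset=4 (pos 2, char 'f'): match length 2
  offset=5 (pos 1, char 'c'): match length 0
  offset=6 (pos 0, char 'f'): match length 1
Longest match has length 2 at offset 4.
next_char = character at position 6 + 2 = 8 -> 'a'

Best match: offset=4, length=2 (matching 'fa' starting at position 2)
LZ77 triple: (4, 2, 'a')


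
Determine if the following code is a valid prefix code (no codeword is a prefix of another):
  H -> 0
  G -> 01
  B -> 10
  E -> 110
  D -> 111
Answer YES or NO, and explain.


Checking each pair (does one codeword prefix another?):
  H='0' vs G='01': prefix -- VIOLATION

NO -- this is NOT a valid prefix code. H (0) is a prefix of G (01).


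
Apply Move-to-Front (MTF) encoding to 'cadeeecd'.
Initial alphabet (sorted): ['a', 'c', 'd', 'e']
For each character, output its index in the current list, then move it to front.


MTF encoding:
'c': index 1 in ['a', 'c', 'd', 'e'] -> ['c', 'a', 'd', 'e']
'a': index 1 in ['c', 'a', 'd', 'e'] -> ['a', 'c', 'd', 'e']
'd': index 2 in ['a', 'c', 'd', 'e'] -> ['d', 'a', 'c', 'e']
'e': index 3 in ['d', 'a', 'c', 'e'] -> ['e', 'd', 'a', 'c']
'e': index 0 in ['e', 'd', 'a', 'c'] -> ['e', 'd', 'a', 'c']
'e': index 0 in ['e', 'd', 'a', 'c'] -> ['e', 'd', 'a', 'c']
'c': index 3 in ['e', 'd', 'a', 'c'] -> ['c', 'e', 'd', 'a']
'd': index 2 in ['c', 'e', 'd', 'a'] -> ['d', 'c', 'e', 'a']


Output: [1, 1, 2, 3, 0, 0, 3, 2]


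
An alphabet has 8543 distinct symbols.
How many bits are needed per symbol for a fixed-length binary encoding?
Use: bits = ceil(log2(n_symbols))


log2(8543) = 13.0605
Bracket: 2^13 = 8192 < 8543 <= 2^14 = 16384
So ceil(log2(8543)) = 14

bits = ceil(log2(8543)) = ceil(13.0605) = 14 bits


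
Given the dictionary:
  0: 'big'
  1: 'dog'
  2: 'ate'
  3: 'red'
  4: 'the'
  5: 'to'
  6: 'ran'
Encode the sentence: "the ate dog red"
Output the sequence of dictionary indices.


Look up each word in the dictionary:
  'the' -> 4
  'ate' -> 2
  'dog' -> 1
  'red' -> 3

Encoded: [4, 2, 1, 3]


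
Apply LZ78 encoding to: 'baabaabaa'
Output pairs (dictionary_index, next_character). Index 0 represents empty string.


LZ78 encoding steps:
Dictionary: {0: ''}
Step 1: w='' (idx 0), next='b' -> output (0, 'b'), add 'b' as idx 1
Step 2: w='' (idx 0), next='a' -> output (0, 'a'), add 'a' as idx 2
Step 3: w='a' (idx 2), next='b' -> output (2, 'b'), add 'ab' as idx 3
Step 4: w='a' (idx 2), next='a' -> output (2, 'a'), add 'aa' as idx 4
Step 5: w='b' (idx 1), next='a' -> output (1, 'a'), add 'ba' as idx 5
Step 6: w='a' (idx 2), end of input -> output (2, '')


Encoded: [(0, 'b'), (0, 'a'), (2, 'b'), (2, 'a'), (1, 'a'), (2, '')]


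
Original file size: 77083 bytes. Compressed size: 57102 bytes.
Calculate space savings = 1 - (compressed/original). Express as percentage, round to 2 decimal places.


ratio = compressed/original = 57102/77083 = 0.740786
savings = 1 - ratio = 1 - 0.740786 = 0.259214
as a percentage: 0.259214 * 100 = 25.92%

Space savings = 1 - 57102/77083 = 25.92%


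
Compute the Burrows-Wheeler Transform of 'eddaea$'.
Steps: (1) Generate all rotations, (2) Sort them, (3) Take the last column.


Rotations (sorted):
  0: $eddaea -> last char: a
  1: a$eddae -> last char: e
  2: aea$edd -> last char: d
  3: daea$ed -> last char: d
  4: ddaea$e -> last char: e
  5: ea$edda -> last char: a
  6: eddaea$ -> last char: $


BWT = aeddea$


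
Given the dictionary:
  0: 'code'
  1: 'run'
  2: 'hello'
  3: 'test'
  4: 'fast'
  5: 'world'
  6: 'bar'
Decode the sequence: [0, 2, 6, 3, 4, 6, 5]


Look up each index in the dictionary:
  0 -> 'code'
  2 -> 'hello'
  6 -> 'bar'
  3 -> 'test'
  4 -> 'fast'
  6 -> 'bar'
  5 -> 'world'

Decoded: "code hello bar test fast bar world"


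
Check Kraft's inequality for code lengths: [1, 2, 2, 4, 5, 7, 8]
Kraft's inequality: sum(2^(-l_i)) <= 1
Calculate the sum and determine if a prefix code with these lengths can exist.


Sum = 2^(-1) + 2^(-2) + 2^(-2) + 2^(-4) + 2^(-5) + 2^(-7) + 2^(-8)
    = 0.5 + 0.25 + 0.25 + 0.0625 + 0.03125 + 0.0078125 + 0.00390625
    = 283/256 = 1.10546875
Since 1.10546875 > 1, Kraft's inequality is NOT satisfied.
A prefix code with these lengths CANNOT exist.

Kraft sum = 1.10546875. Not satisfied.


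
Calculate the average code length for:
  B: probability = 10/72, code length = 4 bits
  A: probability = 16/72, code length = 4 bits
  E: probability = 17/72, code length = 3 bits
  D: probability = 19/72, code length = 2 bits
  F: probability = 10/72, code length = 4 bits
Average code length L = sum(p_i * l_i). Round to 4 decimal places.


Weighted contributions p_i * l_i:
  B: (10/72) * 4 = 40/72
  A: (16/72) * 4 = 64/72
  E: (17/72) * 3 = 51/72
  D: (19/72) * 2 = 38/72
  F: (10/72) * 4 = 40/72
Sum = (40 + 64 + 51 + 38 + 40)/72 = 233/72

L = 233/72 = 3.2361 bits/symbol


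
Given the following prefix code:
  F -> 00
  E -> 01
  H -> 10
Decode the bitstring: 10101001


Decoding step by step:
Bits 10 -> H
Bits 10 -> H
Bits 10 -> H
Bits 01 -> E


Decoded message: HHHE


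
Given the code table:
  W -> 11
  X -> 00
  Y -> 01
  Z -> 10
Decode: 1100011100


Decoding:
11 -> W
00 -> X
01 -> Y
11 -> W
00 -> X


Result: WXYWX


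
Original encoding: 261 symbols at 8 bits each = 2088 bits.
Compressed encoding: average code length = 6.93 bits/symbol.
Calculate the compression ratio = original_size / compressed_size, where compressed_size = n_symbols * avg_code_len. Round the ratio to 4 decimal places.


original_size = n_symbols * orig_bits = 261 * 8 = 2088 bits
compressed_size = n_symbols * avg_code_len = 261 * 6.93 = 1808.73 bits
ratio = original_size / compressed_size = 2088 / 1808.73 = 1.1544

Compression ratio = 1.1544


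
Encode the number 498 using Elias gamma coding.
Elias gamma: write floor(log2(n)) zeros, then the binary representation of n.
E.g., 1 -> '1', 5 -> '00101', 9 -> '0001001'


num_bits = floor(log2(498)) + 1 = 9
leading_zeros = num_bits - 1 = 8
binary(498) = 111110010

Elias gamma(498) = '00000000' + '111110010' = 00000000111110010 (17 bits)


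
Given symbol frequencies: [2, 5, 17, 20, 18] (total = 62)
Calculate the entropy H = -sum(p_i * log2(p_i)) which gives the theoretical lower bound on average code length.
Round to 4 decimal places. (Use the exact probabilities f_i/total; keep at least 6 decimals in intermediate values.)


Per-symbol terms -p_i * log2(p_i) with p_i = f_i/62:
  p = 2/62 = 0.032258: log2(p) = -4.954196, -p*log2(p) = 0.159813
  p = 5/62 = 0.080645: log2(p) = -3.632268, -p*log2(p) = 0.292925
  p = 17/62 = 0.274194: log2(p) = -1.866733, -p*log2(p) = 0.511846
  p = 20/62 = 0.322581: log2(p) = -1.632268, -p*log2(p) = 0.526538
  p = 18/62 = 0.290323: log2(p) = -1.784271, -p*log2(p) = 0.518014
H = 0.159813 + 0.292925 + 0.511846 + 0.526538 + 0.518014 = 2.009136

H = 2.0091 bits/symbol


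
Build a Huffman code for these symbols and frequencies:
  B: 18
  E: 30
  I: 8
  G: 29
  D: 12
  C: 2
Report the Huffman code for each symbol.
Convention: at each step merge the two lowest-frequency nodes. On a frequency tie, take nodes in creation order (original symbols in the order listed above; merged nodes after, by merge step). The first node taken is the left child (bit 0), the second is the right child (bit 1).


Huffman tree construction:
Step 1: Merge C(2) + I(8) = 10
Step 2: Merge (C+I)(10) + D(12) = 22
Step 3: Merge B(18) + ((C+I)+D)(22) = 40
Step 4: Merge G(29) + E(30) = 59
Step 5: Merge (B+((C+I)+D))(40) + (G+E)(59) = 99
Read each symbol's code off the tree from the root (left child = 0, right child = 1).

Codes:
  B: 00 (length 2)
  E: 11 (length 2)
  I: 0101 (length 4)
  G: 10 (length 2)
  D: 011 (length 3)
  C: 0100 (length 4)
Average code length: 230/99 = 2.3232 bits/symbol


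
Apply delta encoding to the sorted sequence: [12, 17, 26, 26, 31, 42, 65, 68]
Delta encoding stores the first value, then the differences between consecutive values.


First value: 12
Deltas:
  17 - 12 = 5
  26 - 17 = 9
  26 - 26 = 0
  31 - 26 = 5
  42 - 31 = 11
  65 - 42 = 23
  68 - 65 = 3


Delta encoded: [12, 5, 9, 0, 5, 11, 23, 3]


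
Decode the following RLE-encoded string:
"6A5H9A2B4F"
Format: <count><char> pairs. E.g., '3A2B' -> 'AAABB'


Expanding each <count><char> pair:
  6A -> 'AAAAAA'
  5H -> 'HHHHH'
  9A -> 'AAAAAAAAA'
  2B -> 'BB'
  4F -> 'FFFF'

Decoded = AAAAAAHHHHHAAAAAAAAABBFFFF


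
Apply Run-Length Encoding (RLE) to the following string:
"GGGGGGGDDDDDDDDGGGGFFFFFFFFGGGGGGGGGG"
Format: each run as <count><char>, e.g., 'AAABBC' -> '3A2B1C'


Scanning runs left to right:
  i=0: run of 'G' x 7 -> '7G'
  i=7: run of 'D' x 8 -> '8D'
  i=15: run of 'G' x 4 -> '4G'
  i=19: run of 'F' x 8 -> '8F'
  i=27: run of 'G' x 10 -> '10G'

RLE = 7G8D4G8F10G


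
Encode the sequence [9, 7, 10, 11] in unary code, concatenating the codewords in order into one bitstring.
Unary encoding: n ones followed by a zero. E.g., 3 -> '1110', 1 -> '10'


Encode each number as n ones followed by a terminating 0:
  9 -> 1111111110 (10 bits)
  7 -> 11111110 (8 bits)
  10 -> 11111111110 (11 bits)
  11 -> 111111111110 (12 bits)
Total length = 10 + 8 + 11 + 12 = 41 bits.

Unary([9, 7, 10, 11]) = 11111111101111111011111111110111111111110 (41 bits)


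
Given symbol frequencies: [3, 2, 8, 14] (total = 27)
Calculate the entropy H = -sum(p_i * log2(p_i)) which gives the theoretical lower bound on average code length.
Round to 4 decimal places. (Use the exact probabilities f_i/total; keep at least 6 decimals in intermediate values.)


Per-symbol terms -p_i * log2(p_i) with p_i = f_i/27:
  p = 3/27 = 0.111111: log2(p) = -3.169925, -p*log2(p) = 0.352214
  p = 2/27 = 0.074074: log2(p) = -3.754888, -p*log2(p) = 0.278140
  p = 8/27 = 0.296296: log2(p) = -1.754888, -p*log2(p) = 0.519967
  p = 14/27 = 0.518519: log2(p) = -0.947533, -p*log2(p) = 0.491313
H = 0.352214 + 0.278140 + 0.519967 + 0.491313 = 1.641634

H = 1.6416 bits/symbol


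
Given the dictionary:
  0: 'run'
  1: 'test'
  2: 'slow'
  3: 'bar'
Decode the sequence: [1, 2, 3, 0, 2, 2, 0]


Look up each index in the dictionary:
  1 -> 'test'
  2 -> 'slow'
  3 -> 'bar'
  0 -> 'run'
  2 -> 'slow'
  2 -> 'slow'
  0 -> 'run'

Decoded: "test slow bar run slow slow run"


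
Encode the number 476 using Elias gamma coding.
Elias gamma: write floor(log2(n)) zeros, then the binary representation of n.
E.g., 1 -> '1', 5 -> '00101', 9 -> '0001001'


num_bits = floor(log2(476)) + 1 = 9
leading_zeros = num_bits - 1 = 8
binary(476) = 111011100

Elias gamma(476) = '00000000' + '111011100' = 00000000111011100 (17 bits)


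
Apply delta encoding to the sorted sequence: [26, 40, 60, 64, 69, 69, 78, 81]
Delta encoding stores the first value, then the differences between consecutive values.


First value: 26
Deltas:
  40 - 26 = 14
  60 - 40 = 20
  64 - 60 = 4
  69 - 64 = 5
  69 - 69 = 0
  78 - 69 = 9
  81 - 78 = 3


Delta encoded: [26, 14, 20, 4, 5, 0, 9, 3]


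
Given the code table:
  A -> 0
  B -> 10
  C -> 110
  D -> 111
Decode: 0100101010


Decoding:
0 -> A
10 -> B
0 -> A
10 -> B
10 -> B
10 -> B


Result: ABABBB


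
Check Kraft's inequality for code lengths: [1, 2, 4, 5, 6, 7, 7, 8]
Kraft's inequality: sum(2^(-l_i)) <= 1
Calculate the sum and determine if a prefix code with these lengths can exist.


Sum = 2^(-1) + 2^(-2) + 2^(-4) + 2^(-5) + 2^(-6) + 2^(-7) + 2^(-7) + 2^(-8)
    = 0.5 + 0.25 + 0.0625 + 0.03125 + 0.015625 + 0.0078125 + 0.0078125 + 0.00390625
    = 225/256 = 0.87890625
Since 0.87890625 <= 1, Kraft's inequality IS satisfied.
A prefix code with these lengths CAN exist.

Kraft sum = 0.87890625. Satisfied.


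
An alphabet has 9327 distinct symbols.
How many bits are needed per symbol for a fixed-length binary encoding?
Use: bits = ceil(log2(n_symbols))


log2(9327) = 13.1872
Bracket: 2^13 = 8192 < 9327 <= 2^14 = 16384
So ceil(log2(9327)) = 14

bits = ceil(log2(9327)) = ceil(13.1872) = 14 bits


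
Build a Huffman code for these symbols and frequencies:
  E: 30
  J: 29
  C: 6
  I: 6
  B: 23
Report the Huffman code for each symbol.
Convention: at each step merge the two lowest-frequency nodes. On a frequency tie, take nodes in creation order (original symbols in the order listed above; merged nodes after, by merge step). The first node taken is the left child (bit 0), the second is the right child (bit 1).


Huffman tree construction:
Step 1: Merge C(6) + I(6) = 12
Step 2: Merge (C+I)(12) + B(23) = 35
Step 3: Merge J(29) + E(30) = 59
Step 4: Merge ((C+I)+B)(35) + (J+E)(59) = 94
Read each symbol's code off the tree from the root (left child = 0, right child = 1).

Codes:
  E: 11 (length 2)
  J: 10 (length 2)
  C: 000 (length 3)
  I: 001 (length 3)
  B: 01 (length 2)
Average code length: 200/94 = 2.1277 bits/symbol


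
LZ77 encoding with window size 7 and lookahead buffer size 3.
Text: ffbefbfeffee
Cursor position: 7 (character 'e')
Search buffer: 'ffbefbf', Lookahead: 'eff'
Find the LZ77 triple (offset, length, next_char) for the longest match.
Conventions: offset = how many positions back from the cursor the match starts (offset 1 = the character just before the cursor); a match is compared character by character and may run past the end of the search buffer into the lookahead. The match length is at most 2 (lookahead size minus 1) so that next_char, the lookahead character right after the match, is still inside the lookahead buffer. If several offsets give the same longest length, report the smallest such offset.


Try each offset into the search buffer:
  offset=1 (pos 6, char 'f'): match length 0
  offset=2 (pos 5, char 'b'): match length 0
  offset=3 (pos 4, char 'f'): match length 0
  offset=4 (pos 3, char 'e'): match length 2
  offset=5 (pos 2, char 'b'): match length 0
  offset=6 (pos 1, char 'f'): match length 0
  offset=7 (pos 0, char 'f'): match length 0
Longest match has length 2 at offset 4.
next_char = character at position 7 + 2 = 9 -> 'f'

Best match: offset=4, length=2 (matching 'ef' starting at position 3)
LZ77 triple: (4, 2, 'f')


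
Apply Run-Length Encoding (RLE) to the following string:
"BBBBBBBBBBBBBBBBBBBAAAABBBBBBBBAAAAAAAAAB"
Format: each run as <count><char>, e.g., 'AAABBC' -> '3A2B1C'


Scanning runs left to right:
  i=0: run of 'B' x 19 -> '19B'
  i=19: run of 'A' x 4 -> '4A'
  i=23: run of 'B' x 8 -> '8B'
  i=31: run of 'A' x 9 -> '9A'
  i=40: run of 'B' x 1 -> '1B'

RLE = 19B4A8B9A1B


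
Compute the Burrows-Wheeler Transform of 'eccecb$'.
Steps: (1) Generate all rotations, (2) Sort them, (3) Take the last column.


Rotations (sorted):
  0: $eccecb -> last char: b
  1: b$eccec -> last char: c
  2: cb$ecce -> last char: e
  3: ccecb$e -> last char: e
  4: cecb$ec -> last char: c
  5: ecb$ecc -> last char: c
  6: eccecb$ -> last char: $


BWT = bceecc$


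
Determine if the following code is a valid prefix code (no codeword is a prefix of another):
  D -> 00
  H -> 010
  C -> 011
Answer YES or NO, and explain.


Checking each pair (does one codeword prefix another?):
  D='00' vs H='010': no prefix
  D='00' vs C='011': no prefix
  H='010' vs D='00': no prefix
  H='010' vs C='011': no prefix
  C='011' vs D='00': no prefix
  C='011' vs H='010': no prefix
No violation found over all pairs.

YES -- this is a valid prefix code. No codeword is a prefix of any other codeword.


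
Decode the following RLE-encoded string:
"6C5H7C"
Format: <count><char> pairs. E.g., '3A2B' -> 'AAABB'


Expanding each <count><char> pair:
  6C -> 'CCCCCC'
  5H -> 'HHHHH'
  7C -> 'CCCCCCC'

Decoded = CCCCCCHHHHHCCCCCCC


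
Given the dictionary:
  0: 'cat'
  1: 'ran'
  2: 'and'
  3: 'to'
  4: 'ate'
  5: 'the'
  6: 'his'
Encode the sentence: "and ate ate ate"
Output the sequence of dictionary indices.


Look up each word in the dictionary:
  'and' -> 2
  'ate' -> 4
  'ate' -> 4
  'ate' -> 4

Encoded: [2, 4, 4, 4]


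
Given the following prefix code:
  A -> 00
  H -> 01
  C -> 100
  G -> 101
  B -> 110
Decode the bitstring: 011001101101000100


Decoding step by step:
Bits 01 -> H
Bits 100 -> C
Bits 110 -> B
Bits 110 -> B
Bits 100 -> C
Bits 01 -> H
Bits 00 -> A


Decoded message: HCBBCHA


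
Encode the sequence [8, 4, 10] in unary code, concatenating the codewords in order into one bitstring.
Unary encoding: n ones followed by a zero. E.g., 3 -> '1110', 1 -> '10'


Encode each number as n ones followed by a terminating 0:
  8 -> 111111110 (9 bits)
  4 -> 11110 (5 bits)
  10 -> 11111111110 (11 bits)
Total length = 9 + 5 + 11 = 25 bits.

Unary([8, 4, 10]) = 1111111101111011111111110 (25 bits)


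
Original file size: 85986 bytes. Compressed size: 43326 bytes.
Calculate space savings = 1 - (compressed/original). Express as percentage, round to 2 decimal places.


ratio = compressed/original = 43326/85986 = 0.503873
savings = 1 - ratio = 1 - 0.503873 = 0.496127
as a percentage: 0.496127 * 100 = 49.61%

Space savings = 1 - 43326/85986 = 49.61%


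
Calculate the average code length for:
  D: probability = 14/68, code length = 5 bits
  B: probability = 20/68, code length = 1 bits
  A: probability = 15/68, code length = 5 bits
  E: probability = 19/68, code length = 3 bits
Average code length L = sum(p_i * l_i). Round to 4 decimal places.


Weighted contributions p_i * l_i:
  D: (14/68) * 5 = 70/68
  B: (20/68) * 1 = 20/68
  A: (15/68) * 5 = 75/68
  E: (19/68) * 3 = 57/68
Sum = (70 + 20 + 75 + 57)/68 = 222/68

L = 222/68 = 3.2647 bits/symbol


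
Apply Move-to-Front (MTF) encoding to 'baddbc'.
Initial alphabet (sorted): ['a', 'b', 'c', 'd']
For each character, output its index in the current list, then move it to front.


MTF encoding:
'b': index 1 in ['a', 'b', 'c', 'd'] -> ['b', 'a', 'c', 'd']
'a': index 1 in ['b', 'a', 'c', 'd'] -> ['a', 'b', 'c', 'd']
'd': index 3 in ['a', 'b', 'c', 'd'] -> ['d', 'a', 'b', 'c']
'd': index 0 in ['d', 'a', 'b', 'c'] -> ['d', 'a', 'b', 'c']
'b': index 2 in ['d', 'a', 'b', 'c'] -> ['b', 'd', 'a', 'c']
'c': index 3 in ['b', 'd', 'a', 'c'] -> ['c', 'b', 'd', 'a']


Output: [1, 1, 3, 0, 2, 3]


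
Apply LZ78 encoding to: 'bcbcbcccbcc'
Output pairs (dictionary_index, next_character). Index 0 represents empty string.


LZ78 encoding steps:
Dictionary: {0: ''}
Step 1: w='' (idx 0), next='b' -> output (0, 'b'), add 'b' as idx 1
Step 2: w='' (idx 0), next='c' -> output (0, 'c'), add 'c' as idx 2
Step 3: w='b' (idx 1), next='c' -> output (1, 'c'), add 'bc' as idx 3
Step 4: w='bc' (idx 3), next='c' -> output (3, 'c'), add 'bcc' as idx 4
Step 5: w='c' (idx 2), next='b' -> output (2, 'b'), add 'cb' as idx 5
Step 6: w='c' (idx 2), next='c' -> output (2, 'c'), add 'cc' as idx 6


Encoded: [(0, 'b'), (0, 'c'), (1, 'c'), (3, 'c'), (2, 'b'), (2, 'c')]


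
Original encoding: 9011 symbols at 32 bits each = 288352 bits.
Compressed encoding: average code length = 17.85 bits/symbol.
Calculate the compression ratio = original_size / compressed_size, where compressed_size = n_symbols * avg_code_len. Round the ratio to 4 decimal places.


original_size = n_symbols * orig_bits = 9011 * 32 = 288352 bits
compressed_size = n_symbols * avg_code_len = 9011 * 17.85 = 160846.35 bits
ratio = original_size / compressed_size = 288352 / 160846.35 = 1.7927

Compression ratio = 1.7927
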